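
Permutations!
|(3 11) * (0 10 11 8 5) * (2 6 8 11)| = |(0 10 2 6 8 5)(3 11)| = 6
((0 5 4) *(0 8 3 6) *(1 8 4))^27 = (0 8)(1 6)(3 5) = [8, 6, 2, 5, 4, 3, 1, 7, 0]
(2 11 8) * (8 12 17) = (2 11 12 17 8) = [0, 1, 11, 3, 4, 5, 6, 7, 2, 9, 10, 12, 17, 13, 14, 15, 16, 8]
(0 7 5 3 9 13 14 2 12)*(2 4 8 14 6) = (0 7 5 3 9 13 6 2 12)(4 8 14) = [7, 1, 12, 9, 8, 3, 2, 5, 14, 13, 10, 11, 0, 6, 4]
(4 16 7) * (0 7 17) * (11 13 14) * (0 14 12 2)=[7, 1, 0, 3, 16, 5, 6, 4, 8, 9, 10, 13, 2, 12, 11, 15, 17, 14]=(0 7 4 16 17 14 11 13 12 2)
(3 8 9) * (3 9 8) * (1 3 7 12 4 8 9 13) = (1 3 7 12 4 8 9 13) = [0, 3, 2, 7, 8, 5, 6, 12, 9, 13, 10, 11, 4, 1]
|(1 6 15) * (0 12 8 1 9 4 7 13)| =|(0 12 8 1 6 15 9 4 7 13)| =10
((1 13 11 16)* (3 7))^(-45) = (1 16 11 13)(3 7) = [0, 16, 2, 7, 4, 5, 6, 3, 8, 9, 10, 13, 12, 1, 14, 15, 11]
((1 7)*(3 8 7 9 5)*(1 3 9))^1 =(3 8 7)(5 9) =[0, 1, 2, 8, 4, 9, 6, 3, 7, 5]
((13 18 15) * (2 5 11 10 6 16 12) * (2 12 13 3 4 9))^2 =(2 11 6 13 15 4)(3 9 5 10 16 18) =[0, 1, 11, 9, 2, 10, 13, 7, 8, 5, 16, 6, 12, 15, 14, 4, 18, 17, 3]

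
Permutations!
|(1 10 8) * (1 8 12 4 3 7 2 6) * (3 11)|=|(1 10 12 4 11 3 7 2 6)|=9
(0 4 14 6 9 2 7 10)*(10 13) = (0 4 14 6 9 2 7 13 10) = [4, 1, 7, 3, 14, 5, 9, 13, 8, 2, 0, 11, 12, 10, 6]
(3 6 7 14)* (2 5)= (2 5)(3 6 7 14)= [0, 1, 5, 6, 4, 2, 7, 14, 8, 9, 10, 11, 12, 13, 3]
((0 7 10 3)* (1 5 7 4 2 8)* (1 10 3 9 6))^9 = (0 7 1 9 8 4 3 5 6 10 2) = [7, 9, 0, 5, 3, 6, 10, 1, 4, 8, 2]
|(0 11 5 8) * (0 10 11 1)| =4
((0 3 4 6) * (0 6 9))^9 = [3, 1, 2, 4, 9, 5, 6, 7, 8, 0] = (0 3 4 9)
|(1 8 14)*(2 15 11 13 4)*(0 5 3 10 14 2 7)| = 13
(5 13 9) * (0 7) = (0 7)(5 13 9) = [7, 1, 2, 3, 4, 13, 6, 0, 8, 5, 10, 11, 12, 9]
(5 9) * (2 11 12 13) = (2 11 12 13)(5 9) = [0, 1, 11, 3, 4, 9, 6, 7, 8, 5, 10, 12, 13, 2]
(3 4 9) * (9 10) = (3 4 10 9) = [0, 1, 2, 4, 10, 5, 6, 7, 8, 3, 9]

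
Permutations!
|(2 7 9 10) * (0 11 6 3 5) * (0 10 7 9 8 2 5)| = |(0 11 6 3)(2 9 7 8)(5 10)| = 4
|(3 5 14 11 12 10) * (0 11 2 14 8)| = 14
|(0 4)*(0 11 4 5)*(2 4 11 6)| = 6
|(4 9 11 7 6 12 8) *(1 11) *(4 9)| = 7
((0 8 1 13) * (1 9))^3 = [1, 8, 2, 3, 4, 5, 6, 7, 13, 0, 10, 11, 12, 9] = (0 1 8 13 9)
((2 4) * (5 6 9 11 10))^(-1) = [0, 1, 4, 3, 2, 10, 5, 7, 8, 6, 11, 9] = (2 4)(5 10 11 9 6)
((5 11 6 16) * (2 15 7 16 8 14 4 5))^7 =(2 16 7 15)(4 5 11 6 8 14) =[0, 1, 16, 3, 5, 11, 8, 15, 14, 9, 10, 6, 12, 13, 4, 2, 7]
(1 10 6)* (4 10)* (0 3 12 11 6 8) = (0 3 12 11 6 1 4 10 8) = [3, 4, 2, 12, 10, 5, 1, 7, 0, 9, 8, 6, 11]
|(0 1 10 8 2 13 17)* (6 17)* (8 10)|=7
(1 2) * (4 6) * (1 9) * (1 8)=(1 2 9 8)(4 6)=[0, 2, 9, 3, 6, 5, 4, 7, 1, 8]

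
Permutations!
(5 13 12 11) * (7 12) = [0, 1, 2, 3, 4, 13, 6, 12, 8, 9, 10, 5, 11, 7] = (5 13 7 12 11)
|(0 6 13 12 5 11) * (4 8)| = |(0 6 13 12 5 11)(4 8)| = 6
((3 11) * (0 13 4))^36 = [0, 1, 2, 3, 4, 5, 6, 7, 8, 9, 10, 11, 12, 13] = (13)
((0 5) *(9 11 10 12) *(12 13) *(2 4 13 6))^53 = (0 5)(2 11 13 6 9 4 10 12) = [5, 1, 11, 3, 10, 0, 9, 7, 8, 4, 12, 13, 2, 6]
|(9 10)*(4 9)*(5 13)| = 6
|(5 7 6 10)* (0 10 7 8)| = 4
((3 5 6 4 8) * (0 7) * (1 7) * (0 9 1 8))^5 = [4, 9, 2, 8, 6, 3, 5, 1, 0, 7] = (0 4 6 5 3 8)(1 9 7)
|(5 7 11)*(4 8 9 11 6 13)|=8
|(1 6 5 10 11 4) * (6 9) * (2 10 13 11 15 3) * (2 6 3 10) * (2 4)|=18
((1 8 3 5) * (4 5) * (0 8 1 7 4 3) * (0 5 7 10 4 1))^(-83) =(0 8 5 10 4 7 1) =[8, 0, 2, 3, 7, 10, 6, 1, 5, 9, 4]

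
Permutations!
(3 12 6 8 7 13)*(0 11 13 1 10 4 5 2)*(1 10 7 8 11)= (0 1 7 10 4 5 2)(3 12 6 11 13)= [1, 7, 0, 12, 5, 2, 11, 10, 8, 9, 4, 13, 6, 3]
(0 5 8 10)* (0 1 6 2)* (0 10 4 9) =(0 5 8 4 9)(1 6 2 10) =[5, 6, 10, 3, 9, 8, 2, 7, 4, 0, 1]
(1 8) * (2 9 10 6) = (1 8)(2 9 10 6) = [0, 8, 9, 3, 4, 5, 2, 7, 1, 10, 6]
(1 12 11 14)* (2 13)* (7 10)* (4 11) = (1 12 4 11 14)(2 13)(7 10) = [0, 12, 13, 3, 11, 5, 6, 10, 8, 9, 7, 14, 4, 2, 1]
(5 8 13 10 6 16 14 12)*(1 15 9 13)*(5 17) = (1 15 9 13 10 6 16 14 12 17 5 8) = [0, 15, 2, 3, 4, 8, 16, 7, 1, 13, 6, 11, 17, 10, 12, 9, 14, 5]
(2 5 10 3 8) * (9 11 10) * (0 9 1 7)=(0 9 11 10 3 8 2 5 1 7)=[9, 7, 5, 8, 4, 1, 6, 0, 2, 11, 3, 10]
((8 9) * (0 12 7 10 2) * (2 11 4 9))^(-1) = (0 2 8 9 4 11 10 7 12) = [2, 1, 8, 3, 11, 5, 6, 12, 9, 4, 7, 10, 0]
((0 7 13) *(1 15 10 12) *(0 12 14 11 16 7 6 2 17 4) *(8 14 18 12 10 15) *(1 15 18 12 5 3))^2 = [2, 14, 4, 8, 6, 1, 17, 10, 11, 9, 15, 7, 18, 12, 16, 5, 13, 0, 3] = (0 2 4 6 17)(1 14 16 13 12 18 3 8 11 7 10 15 5)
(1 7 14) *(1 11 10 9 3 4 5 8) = (1 7 14 11 10 9 3 4 5 8) = [0, 7, 2, 4, 5, 8, 6, 14, 1, 3, 9, 10, 12, 13, 11]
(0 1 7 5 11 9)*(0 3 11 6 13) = (0 1 7 5 6 13)(3 11 9) = [1, 7, 2, 11, 4, 6, 13, 5, 8, 3, 10, 9, 12, 0]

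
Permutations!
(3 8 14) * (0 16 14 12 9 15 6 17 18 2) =(0 16 14 3 8 12 9 15 6 17 18 2) =[16, 1, 0, 8, 4, 5, 17, 7, 12, 15, 10, 11, 9, 13, 3, 6, 14, 18, 2]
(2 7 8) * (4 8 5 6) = [0, 1, 7, 3, 8, 6, 4, 5, 2] = (2 7 5 6 4 8)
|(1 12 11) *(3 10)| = 6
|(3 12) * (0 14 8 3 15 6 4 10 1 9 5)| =12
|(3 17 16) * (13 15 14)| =|(3 17 16)(13 15 14)| =3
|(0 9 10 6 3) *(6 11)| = 6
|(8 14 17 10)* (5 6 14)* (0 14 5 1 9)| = |(0 14 17 10 8 1 9)(5 6)| = 14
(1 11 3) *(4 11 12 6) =[0, 12, 2, 1, 11, 5, 4, 7, 8, 9, 10, 3, 6] =(1 12 6 4 11 3)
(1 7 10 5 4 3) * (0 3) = (0 3 1 7 10 5 4) = [3, 7, 2, 1, 0, 4, 6, 10, 8, 9, 5]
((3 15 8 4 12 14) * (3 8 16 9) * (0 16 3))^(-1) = (0 9 16)(3 15)(4 8 14 12) = [9, 1, 2, 15, 8, 5, 6, 7, 14, 16, 10, 11, 4, 13, 12, 3, 0]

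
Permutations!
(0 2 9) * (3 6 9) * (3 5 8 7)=(0 2 5 8 7 3 6 9)=[2, 1, 5, 6, 4, 8, 9, 3, 7, 0]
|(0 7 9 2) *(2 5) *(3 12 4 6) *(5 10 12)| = |(0 7 9 10 12 4 6 3 5 2)| = 10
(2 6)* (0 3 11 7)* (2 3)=(0 2 6 3 11 7)=[2, 1, 6, 11, 4, 5, 3, 0, 8, 9, 10, 7]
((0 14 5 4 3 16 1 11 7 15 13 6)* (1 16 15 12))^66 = [5, 7, 2, 13, 15, 3, 14, 1, 8, 9, 10, 12, 11, 0, 4, 6, 16] = (16)(0 5 3 13)(1 7)(4 15 6 14)(11 12)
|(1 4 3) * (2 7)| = 6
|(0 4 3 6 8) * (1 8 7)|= 7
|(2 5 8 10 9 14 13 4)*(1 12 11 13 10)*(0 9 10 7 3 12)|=|(0 9 14 7 3 12 11 13 4 2 5 8 1)|=13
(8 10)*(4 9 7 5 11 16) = [0, 1, 2, 3, 9, 11, 6, 5, 10, 7, 8, 16, 12, 13, 14, 15, 4] = (4 9 7 5 11 16)(8 10)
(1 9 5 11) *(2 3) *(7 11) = (1 9 5 7 11)(2 3) = [0, 9, 3, 2, 4, 7, 6, 11, 8, 5, 10, 1]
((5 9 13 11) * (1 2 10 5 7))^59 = (1 5 11 2 9 7 10 13) = [0, 5, 9, 3, 4, 11, 6, 10, 8, 7, 13, 2, 12, 1]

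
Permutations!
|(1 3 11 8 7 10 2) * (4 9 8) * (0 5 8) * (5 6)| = 12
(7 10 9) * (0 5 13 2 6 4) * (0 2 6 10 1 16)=(0 5 13 6 4 2 10 9 7 1 16)=[5, 16, 10, 3, 2, 13, 4, 1, 8, 7, 9, 11, 12, 6, 14, 15, 0]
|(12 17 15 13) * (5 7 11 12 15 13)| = 7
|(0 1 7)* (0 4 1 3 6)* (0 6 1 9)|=|(0 3 1 7 4 9)|=6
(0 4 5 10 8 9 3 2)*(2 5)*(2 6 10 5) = (0 4 6 10 8 9 3 2) = [4, 1, 0, 2, 6, 5, 10, 7, 9, 3, 8]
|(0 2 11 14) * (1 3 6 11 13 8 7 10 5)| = |(0 2 13 8 7 10 5 1 3 6 11 14)| = 12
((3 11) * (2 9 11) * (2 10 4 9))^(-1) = [0, 1, 2, 11, 10, 5, 6, 7, 8, 4, 3, 9] = (3 11 9 4 10)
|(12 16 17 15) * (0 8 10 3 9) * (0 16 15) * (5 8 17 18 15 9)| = 20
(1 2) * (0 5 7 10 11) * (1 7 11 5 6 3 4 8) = (0 6 3 4 8 1 2 7 10 5 11) = [6, 2, 7, 4, 8, 11, 3, 10, 1, 9, 5, 0]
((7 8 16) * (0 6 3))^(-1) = (0 3 6)(7 16 8) = [3, 1, 2, 6, 4, 5, 0, 16, 7, 9, 10, 11, 12, 13, 14, 15, 8]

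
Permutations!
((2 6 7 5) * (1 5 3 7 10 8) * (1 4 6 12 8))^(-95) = (1 5 2 12 8 4 6 10)(3 7) = [0, 5, 12, 7, 6, 2, 10, 3, 4, 9, 1, 11, 8]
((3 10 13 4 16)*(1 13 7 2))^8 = (16) = [0, 1, 2, 3, 4, 5, 6, 7, 8, 9, 10, 11, 12, 13, 14, 15, 16]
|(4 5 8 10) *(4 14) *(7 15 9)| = 15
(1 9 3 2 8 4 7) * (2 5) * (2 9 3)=(1 3 5 9 2 8 4 7)=[0, 3, 8, 5, 7, 9, 6, 1, 4, 2]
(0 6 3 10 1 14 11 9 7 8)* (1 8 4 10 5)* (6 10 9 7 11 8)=(0 10 6 3 5 1 14 8)(4 9 11 7)=[10, 14, 2, 5, 9, 1, 3, 4, 0, 11, 6, 7, 12, 13, 8]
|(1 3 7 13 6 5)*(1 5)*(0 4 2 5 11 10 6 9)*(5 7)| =6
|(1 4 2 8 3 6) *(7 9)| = 6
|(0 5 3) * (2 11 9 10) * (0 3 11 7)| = |(0 5 11 9 10 2 7)| = 7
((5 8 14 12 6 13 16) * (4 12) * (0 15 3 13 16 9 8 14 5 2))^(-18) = (0 4 13 16 5 15 12 9 2 14 3 6 8) = [4, 1, 14, 6, 13, 15, 8, 7, 0, 2, 10, 11, 9, 16, 3, 12, 5]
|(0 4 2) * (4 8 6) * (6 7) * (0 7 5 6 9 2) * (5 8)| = |(0 5 6 4)(2 7 9)| = 12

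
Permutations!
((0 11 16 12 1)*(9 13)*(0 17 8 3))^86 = (0 8 1 16)(3 17 12 11) = [8, 16, 2, 17, 4, 5, 6, 7, 1, 9, 10, 3, 11, 13, 14, 15, 0, 12]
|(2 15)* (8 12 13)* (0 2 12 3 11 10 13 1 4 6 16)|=|(0 2 15 12 1 4 6 16)(3 11 10 13 8)|=40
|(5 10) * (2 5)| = |(2 5 10)| = 3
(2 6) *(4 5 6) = (2 4 5 6) = [0, 1, 4, 3, 5, 6, 2]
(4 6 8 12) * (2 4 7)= (2 4 6 8 12 7)= [0, 1, 4, 3, 6, 5, 8, 2, 12, 9, 10, 11, 7]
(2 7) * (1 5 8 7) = (1 5 8 7 2) = [0, 5, 1, 3, 4, 8, 6, 2, 7]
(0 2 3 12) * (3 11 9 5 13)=(0 2 11 9 5 13 3 12)=[2, 1, 11, 12, 4, 13, 6, 7, 8, 5, 10, 9, 0, 3]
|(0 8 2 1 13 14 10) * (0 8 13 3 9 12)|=10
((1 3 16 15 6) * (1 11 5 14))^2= (1 16 6 5)(3 15 11 14)= [0, 16, 2, 15, 4, 1, 5, 7, 8, 9, 10, 14, 12, 13, 3, 11, 6]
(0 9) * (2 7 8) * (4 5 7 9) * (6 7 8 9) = (0 4 5 8 2 6 7 9) = [4, 1, 6, 3, 5, 8, 7, 9, 2, 0]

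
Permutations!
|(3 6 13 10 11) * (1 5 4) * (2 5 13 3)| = 14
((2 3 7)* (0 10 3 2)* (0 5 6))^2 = (0 3 5)(6 10 7) = [3, 1, 2, 5, 4, 0, 10, 6, 8, 9, 7]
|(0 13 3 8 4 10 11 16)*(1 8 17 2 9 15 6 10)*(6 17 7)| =|(0 13 3 7 6 10 11 16)(1 8 4)(2 9 15 17)| =24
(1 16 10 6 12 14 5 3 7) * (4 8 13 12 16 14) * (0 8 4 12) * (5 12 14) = (0 8 13)(1 5 3 7)(6 16 10)(12 14) = [8, 5, 2, 7, 4, 3, 16, 1, 13, 9, 6, 11, 14, 0, 12, 15, 10]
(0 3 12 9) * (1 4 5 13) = (0 3 12 9)(1 4 5 13) = [3, 4, 2, 12, 5, 13, 6, 7, 8, 0, 10, 11, 9, 1]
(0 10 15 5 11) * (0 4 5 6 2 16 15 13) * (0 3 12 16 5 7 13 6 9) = [10, 1, 5, 12, 7, 11, 2, 13, 8, 0, 6, 4, 16, 3, 14, 9, 15] = (0 10 6 2 5 11 4 7 13 3 12 16 15 9)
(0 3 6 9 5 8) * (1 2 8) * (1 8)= (0 3 6 9 5 8)(1 2)= [3, 2, 1, 6, 4, 8, 9, 7, 0, 5]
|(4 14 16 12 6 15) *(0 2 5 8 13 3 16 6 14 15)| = 10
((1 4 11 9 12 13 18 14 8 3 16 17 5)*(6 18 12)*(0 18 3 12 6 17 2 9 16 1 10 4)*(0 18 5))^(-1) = [17, 3, 16, 6, 10, 0, 13, 7, 14, 2, 5, 4, 8, 12, 18, 15, 11, 9, 1] = (0 17 9 2 16 11 4 10 5)(1 3 6 13 12 8 14 18)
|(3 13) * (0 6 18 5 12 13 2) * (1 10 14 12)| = 11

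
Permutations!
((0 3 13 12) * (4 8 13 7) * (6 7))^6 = (0 13 4 6)(3 12 8 7) = [13, 1, 2, 12, 6, 5, 0, 3, 7, 9, 10, 11, 8, 4]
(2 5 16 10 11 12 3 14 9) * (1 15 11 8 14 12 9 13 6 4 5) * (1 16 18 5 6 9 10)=[0, 15, 16, 12, 6, 18, 4, 7, 14, 2, 8, 10, 3, 9, 13, 11, 1, 17, 5]=(1 15 11 10 8 14 13 9 2 16)(3 12)(4 6)(5 18)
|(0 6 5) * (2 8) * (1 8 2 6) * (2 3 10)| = 15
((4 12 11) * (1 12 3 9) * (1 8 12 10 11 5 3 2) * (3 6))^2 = [0, 11, 10, 8, 1, 3, 9, 7, 5, 12, 4, 2, 6] = (1 11 2 10 4)(3 8 5)(6 9 12)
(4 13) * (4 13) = [0, 1, 2, 3, 4, 5, 6, 7, 8, 9, 10, 11, 12, 13] = (13)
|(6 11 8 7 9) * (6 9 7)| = 3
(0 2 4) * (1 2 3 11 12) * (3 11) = (0 11 12 1 2 4) = [11, 2, 4, 3, 0, 5, 6, 7, 8, 9, 10, 12, 1]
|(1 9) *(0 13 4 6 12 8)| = |(0 13 4 6 12 8)(1 9)| = 6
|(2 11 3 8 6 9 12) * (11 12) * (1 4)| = |(1 4)(2 12)(3 8 6 9 11)| = 10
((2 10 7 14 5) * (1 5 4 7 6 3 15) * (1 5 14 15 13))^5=(1 5 13 15 3 7 6 4 10 14 2)=[0, 5, 1, 7, 10, 13, 4, 6, 8, 9, 14, 11, 12, 15, 2, 3]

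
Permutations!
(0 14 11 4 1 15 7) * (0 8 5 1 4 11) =[14, 15, 2, 3, 4, 1, 6, 8, 5, 9, 10, 11, 12, 13, 0, 7] =(0 14)(1 15 7 8 5)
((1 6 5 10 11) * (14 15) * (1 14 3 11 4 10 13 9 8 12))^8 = (15)(1 6 5 13 9 8 12) = [0, 6, 2, 3, 4, 13, 5, 7, 12, 8, 10, 11, 1, 9, 14, 15]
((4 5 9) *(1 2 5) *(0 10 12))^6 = (12)(1 2 5 9 4) = [0, 2, 5, 3, 1, 9, 6, 7, 8, 4, 10, 11, 12]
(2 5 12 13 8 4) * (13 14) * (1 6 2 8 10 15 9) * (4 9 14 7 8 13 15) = (1 6 2 5 12 7 8 9)(4 13 10)(14 15) = [0, 6, 5, 3, 13, 12, 2, 8, 9, 1, 4, 11, 7, 10, 15, 14]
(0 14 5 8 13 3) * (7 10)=(0 14 5 8 13 3)(7 10)=[14, 1, 2, 0, 4, 8, 6, 10, 13, 9, 7, 11, 12, 3, 5]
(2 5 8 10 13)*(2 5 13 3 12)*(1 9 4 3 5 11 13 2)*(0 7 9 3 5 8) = [7, 3, 2, 12, 5, 0, 6, 9, 10, 4, 8, 13, 1, 11] = (0 7 9 4 5)(1 3 12)(8 10)(11 13)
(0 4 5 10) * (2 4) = (0 2 4 5 10) = [2, 1, 4, 3, 5, 10, 6, 7, 8, 9, 0]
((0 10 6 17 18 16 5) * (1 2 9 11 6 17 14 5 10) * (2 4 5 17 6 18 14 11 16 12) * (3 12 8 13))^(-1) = (0 5 4 1)(2 12 3 13 8 18 11 6 10 16 9)(14 17) = [5, 0, 12, 13, 1, 4, 10, 7, 18, 2, 16, 6, 3, 8, 17, 15, 9, 14, 11]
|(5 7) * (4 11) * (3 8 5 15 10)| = 6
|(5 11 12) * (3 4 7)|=|(3 4 7)(5 11 12)|=3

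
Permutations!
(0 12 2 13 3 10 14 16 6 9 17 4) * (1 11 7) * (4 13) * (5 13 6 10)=(0 12 2 4)(1 11 7)(3 5 13)(6 9 17)(10 14 16)=[12, 11, 4, 5, 0, 13, 9, 1, 8, 17, 14, 7, 2, 3, 16, 15, 10, 6]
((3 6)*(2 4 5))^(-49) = [0, 1, 5, 6, 2, 4, 3] = (2 5 4)(3 6)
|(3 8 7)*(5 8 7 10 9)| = 4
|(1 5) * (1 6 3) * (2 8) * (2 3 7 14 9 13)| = |(1 5 6 7 14 9 13 2 8 3)| = 10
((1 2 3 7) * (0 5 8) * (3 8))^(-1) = (0 8 2 1 7 3 5) = [8, 7, 1, 5, 4, 0, 6, 3, 2]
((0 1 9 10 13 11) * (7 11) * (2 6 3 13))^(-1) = (0 11 7 13 3 6 2 10 9 1) = [11, 0, 10, 6, 4, 5, 2, 13, 8, 1, 9, 7, 12, 3]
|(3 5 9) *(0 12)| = |(0 12)(3 5 9)| = 6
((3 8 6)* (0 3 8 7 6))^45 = (8) = [0, 1, 2, 3, 4, 5, 6, 7, 8]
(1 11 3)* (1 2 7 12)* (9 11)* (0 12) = [12, 9, 7, 2, 4, 5, 6, 0, 8, 11, 10, 3, 1] = (0 12 1 9 11 3 2 7)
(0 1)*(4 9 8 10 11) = (0 1)(4 9 8 10 11) = [1, 0, 2, 3, 9, 5, 6, 7, 10, 8, 11, 4]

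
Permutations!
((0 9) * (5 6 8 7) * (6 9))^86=(0 8 5)(6 7 9)=[8, 1, 2, 3, 4, 0, 7, 9, 5, 6]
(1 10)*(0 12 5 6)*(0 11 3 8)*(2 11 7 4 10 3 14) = [12, 3, 11, 8, 10, 6, 7, 4, 0, 9, 1, 14, 5, 13, 2] = (0 12 5 6 7 4 10 1 3 8)(2 11 14)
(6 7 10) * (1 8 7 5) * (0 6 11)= (0 6 5 1 8 7 10 11)= [6, 8, 2, 3, 4, 1, 5, 10, 7, 9, 11, 0]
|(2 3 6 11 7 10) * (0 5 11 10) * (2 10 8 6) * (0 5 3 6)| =15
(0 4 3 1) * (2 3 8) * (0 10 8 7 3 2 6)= [4, 10, 2, 1, 7, 5, 0, 3, 6, 9, 8]= (0 4 7 3 1 10 8 6)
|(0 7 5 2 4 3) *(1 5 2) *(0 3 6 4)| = |(0 7 2)(1 5)(4 6)| = 6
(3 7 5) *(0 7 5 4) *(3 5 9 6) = [7, 1, 2, 9, 0, 5, 3, 4, 8, 6] = (0 7 4)(3 9 6)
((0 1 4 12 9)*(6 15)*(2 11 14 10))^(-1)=(0 9 12 4 1)(2 10 14 11)(6 15)=[9, 0, 10, 3, 1, 5, 15, 7, 8, 12, 14, 2, 4, 13, 11, 6]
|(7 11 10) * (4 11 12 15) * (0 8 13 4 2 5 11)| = |(0 8 13 4)(2 5 11 10 7 12 15)| = 28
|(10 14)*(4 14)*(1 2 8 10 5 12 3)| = 9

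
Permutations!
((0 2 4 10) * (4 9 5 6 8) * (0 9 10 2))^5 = (2 8 5 10 4 6 9) = [0, 1, 8, 3, 6, 10, 9, 7, 5, 2, 4]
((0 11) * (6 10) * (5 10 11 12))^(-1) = (0 11 6 10 5 12) = [11, 1, 2, 3, 4, 12, 10, 7, 8, 9, 5, 6, 0]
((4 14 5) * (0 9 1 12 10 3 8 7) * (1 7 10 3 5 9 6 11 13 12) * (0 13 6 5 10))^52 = (0 4 9 13 3)(5 14 7 12 8) = [4, 1, 2, 0, 9, 14, 6, 12, 5, 13, 10, 11, 8, 3, 7]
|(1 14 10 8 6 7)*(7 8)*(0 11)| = 4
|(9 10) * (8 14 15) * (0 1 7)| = 6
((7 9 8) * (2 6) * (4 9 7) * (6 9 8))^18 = [0, 1, 2, 3, 4, 5, 6, 7, 8, 9] = (9)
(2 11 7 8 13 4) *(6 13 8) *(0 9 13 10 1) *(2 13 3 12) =[9, 0, 11, 12, 13, 5, 10, 6, 8, 3, 1, 7, 2, 4] =(0 9 3 12 2 11 7 6 10 1)(4 13)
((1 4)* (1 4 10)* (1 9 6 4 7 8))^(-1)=(1 8 7 4 6 9 10)=[0, 8, 2, 3, 6, 5, 9, 4, 7, 10, 1]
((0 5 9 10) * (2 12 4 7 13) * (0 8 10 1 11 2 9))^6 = (1 13 4 2)(7 12 11 9) = [0, 13, 1, 3, 2, 5, 6, 12, 8, 7, 10, 9, 11, 4]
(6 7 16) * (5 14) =(5 14)(6 7 16) =[0, 1, 2, 3, 4, 14, 7, 16, 8, 9, 10, 11, 12, 13, 5, 15, 6]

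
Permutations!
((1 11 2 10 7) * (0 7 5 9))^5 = (0 10 1 9 2 7 5 11) = [10, 9, 7, 3, 4, 11, 6, 5, 8, 2, 1, 0]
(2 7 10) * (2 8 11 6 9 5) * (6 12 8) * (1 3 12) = (1 3 12 8 11)(2 7 10 6 9 5) = [0, 3, 7, 12, 4, 2, 9, 10, 11, 5, 6, 1, 8]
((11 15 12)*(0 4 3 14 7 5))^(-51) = (15)(0 14)(3 5)(4 7) = [14, 1, 2, 5, 7, 3, 6, 4, 8, 9, 10, 11, 12, 13, 0, 15]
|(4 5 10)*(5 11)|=|(4 11 5 10)|=4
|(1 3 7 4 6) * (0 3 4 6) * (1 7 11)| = |(0 3 11 1 4)(6 7)| = 10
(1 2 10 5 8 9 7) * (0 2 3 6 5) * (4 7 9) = (0 2 10)(1 3 6 5 8 4 7) = [2, 3, 10, 6, 7, 8, 5, 1, 4, 9, 0]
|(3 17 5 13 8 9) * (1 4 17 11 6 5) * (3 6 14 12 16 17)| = |(1 4 3 11 14 12 16 17)(5 13 8 9 6)| = 40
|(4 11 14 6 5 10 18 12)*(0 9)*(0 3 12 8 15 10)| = 36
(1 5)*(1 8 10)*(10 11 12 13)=(1 5 8 11 12 13 10)=[0, 5, 2, 3, 4, 8, 6, 7, 11, 9, 1, 12, 13, 10]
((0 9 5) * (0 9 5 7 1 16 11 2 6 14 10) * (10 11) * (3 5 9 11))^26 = (0 7 16)(1 10 9)(2 14 5)(3 11 6) = [7, 10, 14, 11, 4, 2, 3, 16, 8, 1, 9, 6, 12, 13, 5, 15, 0]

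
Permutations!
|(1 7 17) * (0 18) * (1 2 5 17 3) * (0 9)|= 3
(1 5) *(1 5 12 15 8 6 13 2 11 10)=(1 12 15 8 6 13 2 11 10)=[0, 12, 11, 3, 4, 5, 13, 7, 6, 9, 1, 10, 15, 2, 14, 8]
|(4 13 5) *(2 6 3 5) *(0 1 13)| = 8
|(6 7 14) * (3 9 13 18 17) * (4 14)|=20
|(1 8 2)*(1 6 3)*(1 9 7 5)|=|(1 8 2 6 3 9 7 5)|=8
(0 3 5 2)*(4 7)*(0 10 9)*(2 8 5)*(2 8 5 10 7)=(0 3 8 10 9)(2 7 4)=[3, 1, 7, 8, 2, 5, 6, 4, 10, 0, 9]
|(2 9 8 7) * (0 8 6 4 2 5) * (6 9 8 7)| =12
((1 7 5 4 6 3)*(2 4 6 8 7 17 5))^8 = (1 6 17 3 5) = [0, 6, 2, 5, 4, 1, 17, 7, 8, 9, 10, 11, 12, 13, 14, 15, 16, 3]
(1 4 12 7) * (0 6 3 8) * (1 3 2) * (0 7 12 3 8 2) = (12)(0 6)(1 4 3 2)(7 8) = [6, 4, 1, 2, 3, 5, 0, 8, 7, 9, 10, 11, 12]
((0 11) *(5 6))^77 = [11, 1, 2, 3, 4, 6, 5, 7, 8, 9, 10, 0] = (0 11)(5 6)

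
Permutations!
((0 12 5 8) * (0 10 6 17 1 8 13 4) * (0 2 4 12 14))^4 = (1 17 6 10 8)(5 13 12) = [0, 17, 2, 3, 4, 13, 10, 7, 1, 9, 8, 11, 5, 12, 14, 15, 16, 6]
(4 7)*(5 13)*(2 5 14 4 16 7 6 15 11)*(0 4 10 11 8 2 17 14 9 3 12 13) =(0 4 6 15 8 2 5)(3 12 13 9)(7 16)(10 11 17 14) =[4, 1, 5, 12, 6, 0, 15, 16, 2, 3, 11, 17, 13, 9, 10, 8, 7, 14]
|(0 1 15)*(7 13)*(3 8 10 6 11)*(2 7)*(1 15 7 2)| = 30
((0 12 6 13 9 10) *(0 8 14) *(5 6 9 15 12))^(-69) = (0 5 6 13 15 12 9 10 8 14) = [5, 1, 2, 3, 4, 6, 13, 7, 14, 10, 8, 11, 9, 15, 0, 12]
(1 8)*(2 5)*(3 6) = (1 8)(2 5)(3 6) = [0, 8, 5, 6, 4, 2, 3, 7, 1]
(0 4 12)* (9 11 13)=(0 4 12)(9 11 13)=[4, 1, 2, 3, 12, 5, 6, 7, 8, 11, 10, 13, 0, 9]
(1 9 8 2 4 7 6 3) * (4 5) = (1 9 8 2 5 4 7 6 3) = [0, 9, 5, 1, 7, 4, 3, 6, 2, 8]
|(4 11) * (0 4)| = 3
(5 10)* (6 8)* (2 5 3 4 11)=(2 5 10 3 4 11)(6 8)=[0, 1, 5, 4, 11, 10, 8, 7, 6, 9, 3, 2]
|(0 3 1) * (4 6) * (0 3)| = 2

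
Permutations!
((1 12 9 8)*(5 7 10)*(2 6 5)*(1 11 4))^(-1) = (1 4 11 8 9 12)(2 10 7 5 6) = [0, 4, 10, 3, 11, 6, 2, 5, 9, 12, 7, 8, 1]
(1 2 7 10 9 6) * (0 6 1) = (0 6)(1 2 7 10 9) = [6, 2, 7, 3, 4, 5, 0, 10, 8, 1, 9]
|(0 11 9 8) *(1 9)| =5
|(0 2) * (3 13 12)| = 6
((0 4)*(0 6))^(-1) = [6, 1, 2, 3, 0, 5, 4] = (0 6 4)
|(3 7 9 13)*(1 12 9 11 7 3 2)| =10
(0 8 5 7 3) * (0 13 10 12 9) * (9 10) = (0 8 5 7 3 13 9)(10 12) = [8, 1, 2, 13, 4, 7, 6, 3, 5, 0, 12, 11, 10, 9]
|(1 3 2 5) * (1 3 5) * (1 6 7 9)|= |(1 5 3 2 6 7 9)|= 7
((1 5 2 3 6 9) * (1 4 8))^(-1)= (1 8 4 9 6 3 2 5)= [0, 8, 5, 2, 9, 1, 3, 7, 4, 6]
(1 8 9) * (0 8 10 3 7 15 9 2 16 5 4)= (0 8 2 16 5 4)(1 10 3 7 15 9)= [8, 10, 16, 7, 0, 4, 6, 15, 2, 1, 3, 11, 12, 13, 14, 9, 5]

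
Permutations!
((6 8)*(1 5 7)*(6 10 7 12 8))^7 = (1 5 12 8 10 7) = [0, 5, 2, 3, 4, 12, 6, 1, 10, 9, 7, 11, 8]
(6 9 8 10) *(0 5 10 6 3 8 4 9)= (0 5 10 3 8 6)(4 9)= [5, 1, 2, 8, 9, 10, 0, 7, 6, 4, 3]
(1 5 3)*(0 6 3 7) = [6, 5, 2, 1, 4, 7, 3, 0] = (0 6 3 1 5 7)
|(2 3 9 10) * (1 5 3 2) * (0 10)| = 6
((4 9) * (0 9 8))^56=(9)=[0, 1, 2, 3, 4, 5, 6, 7, 8, 9]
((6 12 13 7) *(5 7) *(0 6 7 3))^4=[5, 1, 2, 13, 4, 12, 3, 7, 8, 9, 10, 11, 0, 6]=(0 5 12)(3 13 6)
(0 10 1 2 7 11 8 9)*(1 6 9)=(0 10 6 9)(1 2 7 11 8)=[10, 2, 7, 3, 4, 5, 9, 11, 1, 0, 6, 8]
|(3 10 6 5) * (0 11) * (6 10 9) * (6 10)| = 10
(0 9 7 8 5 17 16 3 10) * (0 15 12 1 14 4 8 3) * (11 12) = (0 9 7 3 10 15 11 12 1 14 4 8 5 17 16) = [9, 14, 2, 10, 8, 17, 6, 3, 5, 7, 15, 12, 1, 13, 4, 11, 0, 16]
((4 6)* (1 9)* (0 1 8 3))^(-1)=(0 3 8 9 1)(4 6)=[3, 0, 2, 8, 6, 5, 4, 7, 9, 1]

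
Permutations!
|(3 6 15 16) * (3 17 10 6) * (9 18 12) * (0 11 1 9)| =30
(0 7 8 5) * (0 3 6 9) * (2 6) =[7, 1, 6, 2, 4, 3, 9, 8, 5, 0] =(0 7 8 5 3 2 6 9)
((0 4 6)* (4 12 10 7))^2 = [10, 1, 2, 3, 0, 5, 12, 6, 8, 9, 4, 11, 7] = (0 10 4)(6 12 7)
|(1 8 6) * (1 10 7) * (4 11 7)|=|(1 8 6 10 4 11 7)|=7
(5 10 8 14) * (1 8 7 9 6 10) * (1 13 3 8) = (3 8 14 5 13)(6 10 7 9) = [0, 1, 2, 8, 4, 13, 10, 9, 14, 6, 7, 11, 12, 3, 5]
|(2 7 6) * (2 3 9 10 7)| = |(3 9 10 7 6)| = 5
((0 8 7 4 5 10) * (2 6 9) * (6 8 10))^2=(10)(2 7 5 9 8 4 6)=[0, 1, 7, 3, 6, 9, 2, 5, 4, 8, 10]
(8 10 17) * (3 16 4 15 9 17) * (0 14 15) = (0 14 15 9 17 8 10 3 16 4) = [14, 1, 2, 16, 0, 5, 6, 7, 10, 17, 3, 11, 12, 13, 15, 9, 4, 8]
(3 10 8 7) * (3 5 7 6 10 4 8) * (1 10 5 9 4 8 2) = (1 10 3 8 6 5 7 9 4 2) = [0, 10, 1, 8, 2, 7, 5, 9, 6, 4, 3]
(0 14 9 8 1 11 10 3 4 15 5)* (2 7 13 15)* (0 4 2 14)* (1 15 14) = (1 11 10 3 2 7 13 14 9 8 15 5 4) = [0, 11, 7, 2, 1, 4, 6, 13, 15, 8, 3, 10, 12, 14, 9, 5]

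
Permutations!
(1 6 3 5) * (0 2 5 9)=(0 2 5 1 6 3 9)=[2, 6, 5, 9, 4, 1, 3, 7, 8, 0]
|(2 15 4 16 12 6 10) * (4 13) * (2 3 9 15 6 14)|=11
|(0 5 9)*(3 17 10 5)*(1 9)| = |(0 3 17 10 5 1 9)| = 7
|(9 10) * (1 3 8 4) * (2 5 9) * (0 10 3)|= |(0 10 2 5 9 3 8 4 1)|= 9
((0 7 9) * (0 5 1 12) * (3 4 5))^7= (0 12 1 5 4 3 9 7)= [12, 5, 2, 9, 3, 4, 6, 0, 8, 7, 10, 11, 1]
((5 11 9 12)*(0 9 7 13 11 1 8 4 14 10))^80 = (0 10 14 4 8 1 5 12 9)(7 11 13) = [10, 5, 2, 3, 8, 12, 6, 11, 1, 0, 14, 13, 9, 7, 4]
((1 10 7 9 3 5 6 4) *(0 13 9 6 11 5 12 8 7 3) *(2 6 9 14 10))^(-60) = (0 10 8)(3 7 13)(9 14 12) = [10, 1, 2, 7, 4, 5, 6, 13, 0, 14, 8, 11, 9, 3, 12]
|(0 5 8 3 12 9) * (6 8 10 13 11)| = 10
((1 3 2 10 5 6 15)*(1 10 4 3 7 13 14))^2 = [0, 13, 3, 4, 2, 15, 10, 14, 8, 9, 6, 11, 12, 1, 7, 5] = (1 13)(2 3 4)(5 15)(6 10)(7 14)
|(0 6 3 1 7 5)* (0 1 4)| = 12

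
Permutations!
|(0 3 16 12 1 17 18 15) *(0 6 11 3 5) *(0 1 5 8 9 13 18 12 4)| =|(0 8 9 13 18 15 6 11 3 16 4)(1 17 12 5)| =44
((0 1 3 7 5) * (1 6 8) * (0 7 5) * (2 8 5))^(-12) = [0, 1, 2, 3, 4, 5, 6, 7, 8] = (8)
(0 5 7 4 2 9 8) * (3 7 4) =(0 5 4 2 9 8)(3 7) =[5, 1, 9, 7, 2, 4, 6, 3, 0, 8]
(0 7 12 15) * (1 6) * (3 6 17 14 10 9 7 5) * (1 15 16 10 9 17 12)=(0 5 3 6 15)(1 12 16 10 17 14 9 7)=[5, 12, 2, 6, 4, 3, 15, 1, 8, 7, 17, 11, 16, 13, 9, 0, 10, 14]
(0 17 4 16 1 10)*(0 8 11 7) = (0 17 4 16 1 10 8 11 7) = [17, 10, 2, 3, 16, 5, 6, 0, 11, 9, 8, 7, 12, 13, 14, 15, 1, 4]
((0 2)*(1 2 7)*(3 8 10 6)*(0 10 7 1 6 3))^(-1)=(0 6 7 8 3 10 2 1)=[6, 0, 1, 10, 4, 5, 7, 8, 3, 9, 2]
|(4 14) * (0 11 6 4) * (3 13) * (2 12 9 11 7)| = |(0 7 2 12 9 11 6 4 14)(3 13)| = 18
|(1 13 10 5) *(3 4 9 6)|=4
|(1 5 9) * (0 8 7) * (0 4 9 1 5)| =|(0 8 7 4 9 5 1)| =7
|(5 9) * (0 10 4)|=|(0 10 4)(5 9)|=6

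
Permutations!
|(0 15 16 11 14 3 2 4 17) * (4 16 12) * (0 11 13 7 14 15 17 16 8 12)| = |(0 17 11 15)(2 8 12 4 16 13 7 14 3)| = 36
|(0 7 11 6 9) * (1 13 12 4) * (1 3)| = 5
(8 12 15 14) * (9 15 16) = (8 12 16 9 15 14) = [0, 1, 2, 3, 4, 5, 6, 7, 12, 15, 10, 11, 16, 13, 8, 14, 9]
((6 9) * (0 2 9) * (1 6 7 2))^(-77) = (0 1 6)(2 9 7) = [1, 6, 9, 3, 4, 5, 0, 2, 8, 7]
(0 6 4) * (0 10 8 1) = (0 6 4 10 8 1) = [6, 0, 2, 3, 10, 5, 4, 7, 1, 9, 8]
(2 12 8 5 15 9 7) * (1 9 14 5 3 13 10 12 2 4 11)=(1 9 7 4 11)(3 13 10 12 8)(5 15 14)=[0, 9, 2, 13, 11, 15, 6, 4, 3, 7, 12, 1, 8, 10, 5, 14]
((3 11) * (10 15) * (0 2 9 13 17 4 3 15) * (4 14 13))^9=(17)(0 2 9 4 3 11 15 10)=[2, 1, 9, 11, 3, 5, 6, 7, 8, 4, 0, 15, 12, 13, 14, 10, 16, 17]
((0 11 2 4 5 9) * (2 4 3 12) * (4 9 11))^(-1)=(0 9 11 5 4)(2 12 3)=[9, 1, 12, 2, 0, 4, 6, 7, 8, 11, 10, 5, 3]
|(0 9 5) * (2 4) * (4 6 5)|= 6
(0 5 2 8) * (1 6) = (0 5 2 8)(1 6) = [5, 6, 8, 3, 4, 2, 1, 7, 0]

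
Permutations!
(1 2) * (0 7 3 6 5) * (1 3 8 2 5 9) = [7, 5, 3, 6, 4, 0, 9, 8, 2, 1] = (0 7 8 2 3 6 9 1 5)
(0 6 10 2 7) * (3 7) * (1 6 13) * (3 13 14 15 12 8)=(0 14 15 12 8 3 7)(1 6 10 2 13)=[14, 6, 13, 7, 4, 5, 10, 0, 3, 9, 2, 11, 8, 1, 15, 12]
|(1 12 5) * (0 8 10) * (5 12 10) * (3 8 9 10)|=|(12)(0 9 10)(1 3 8 5)|=12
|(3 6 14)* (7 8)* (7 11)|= |(3 6 14)(7 8 11)|= 3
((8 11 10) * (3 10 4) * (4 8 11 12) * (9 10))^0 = (12) = [0, 1, 2, 3, 4, 5, 6, 7, 8, 9, 10, 11, 12]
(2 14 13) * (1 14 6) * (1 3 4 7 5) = (1 14 13 2 6 3 4 7 5) = [0, 14, 6, 4, 7, 1, 3, 5, 8, 9, 10, 11, 12, 2, 13]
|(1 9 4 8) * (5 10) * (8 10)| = |(1 9 4 10 5 8)| = 6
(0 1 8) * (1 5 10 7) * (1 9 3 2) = (0 5 10 7 9 3 2 1 8) = [5, 8, 1, 2, 4, 10, 6, 9, 0, 3, 7]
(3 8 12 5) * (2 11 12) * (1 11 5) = [0, 11, 5, 8, 4, 3, 6, 7, 2, 9, 10, 12, 1] = (1 11 12)(2 5 3 8)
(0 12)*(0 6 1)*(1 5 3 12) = [1, 0, 2, 12, 4, 3, 5, 7, 8, 9, 10, 11, 6] = (0 1)(3 12 6 5)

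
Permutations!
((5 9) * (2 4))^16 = [0, 1, 2, 3, 4, 5, 6, 7, 8, 9] = (9)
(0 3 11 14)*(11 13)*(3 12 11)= (0 12 11 14)(3 13)= [12, 1, 2, 13, 4, 5, 6, 7, 8, 9, 10, 14, 11, 3, 0]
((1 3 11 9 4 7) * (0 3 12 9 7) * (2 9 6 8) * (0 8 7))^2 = (0 11 3)(1 6)(2 4)(7 12)(8 9) = [11, 6, 4, 0, 2, 5, 1, 12, 9, 8, 10, 3, 7]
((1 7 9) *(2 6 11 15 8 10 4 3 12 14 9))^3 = (1 6 8 3 9 2 15 4 14 7 11 10 12) = [0, 6, 15, 9, 14, 5, 8, 11, 3, 2, 12, 10, 1, 13, 7, 4]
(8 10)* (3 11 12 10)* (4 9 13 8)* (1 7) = (1 7)(3 11 12 10 4 9 13 8) = [0, 7, 2, 11, 9, 5, 6, 1, 3, 13, 4, 12, 10, 8]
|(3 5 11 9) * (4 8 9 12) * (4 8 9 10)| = |(3 5 11 12 8 10 4 9)| = 8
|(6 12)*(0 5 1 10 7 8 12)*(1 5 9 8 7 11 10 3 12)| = |(0 9 8 1 3 12 6)(10 11)| = 14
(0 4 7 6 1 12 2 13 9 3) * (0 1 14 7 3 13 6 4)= (1 12 2 6 14 7 4 3)(9 13)= [0, 12, 6, 1, 3, 5, 14, 4, 8, 13, 10, 11, 2, 9, 7]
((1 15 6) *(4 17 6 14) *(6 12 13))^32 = (17) = [0, 1, 2, 3, 4, 5, 6, 7, 8, 9, 10, 11, 12, 13, 14, 15, 16, 17]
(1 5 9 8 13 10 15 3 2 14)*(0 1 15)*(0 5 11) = (0 1 11)(2 14 15 3)(5 9 8 13 10) = [1, 11, 14, 2, 4, 9, 6, 7, 13, 8, 5, 0, 12, 10, 15, 3]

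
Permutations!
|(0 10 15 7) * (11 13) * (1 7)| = |(0 10 15 1 7)(11 13)| = 10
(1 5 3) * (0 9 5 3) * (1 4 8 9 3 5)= [3, 5, 2, 4, 8, 0, 6, 7, 9, 1]= (0 3 4 8 9 1 5)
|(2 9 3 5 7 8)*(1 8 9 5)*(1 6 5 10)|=20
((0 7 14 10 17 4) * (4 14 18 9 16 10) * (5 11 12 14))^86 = (0 18 16 17 11 14)(4 7 9 10 5 12) = [18, 1, 2, 3, 7, 12, 6, 9, 8, 10, 5, 14, 4, 13, 0, 15, 17, 11, 16]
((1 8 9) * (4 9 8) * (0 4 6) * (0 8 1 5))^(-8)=(9)(1 6 8)=[0, 6, 2, 3, 4, 5, 8, 7, 1, 9]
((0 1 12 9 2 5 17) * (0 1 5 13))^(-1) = [13, 17, 9, 3, 4, 0, 6, 7, 8, 12, 10, 11, 1, 2, 14, 15, 16, 5] = (0 13 2 9 12 1 17 5)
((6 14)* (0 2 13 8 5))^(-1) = (0 5 8 13 2)(6 14) = [5, 1, 0, 3, 4, 8, 14, 7, 13, 9, 10, 11, 12, 2, 6]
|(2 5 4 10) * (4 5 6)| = |(2 6 4 10)| = 4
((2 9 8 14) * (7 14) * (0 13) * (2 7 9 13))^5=(0 13 2)(7 14)(8 9)=[13, 1, 0, 3, 4, 5, 6, 14, 9, 8, 10, 11, 12, 2, 7]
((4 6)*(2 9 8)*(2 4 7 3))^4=[0, 1, 6, 4, 2, 5, 9, 8, 3, 7]=(2 6 9 7 8 3 4)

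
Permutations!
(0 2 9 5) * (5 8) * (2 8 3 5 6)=(0 8 6 2 9 3 5)=[8, 1, 9, 5, 4, 0, 2, 7, 6, 3]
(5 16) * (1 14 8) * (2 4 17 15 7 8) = (1 14 2 4 17 15 7 8)(5 16) = [0, 14, 4, 3, 17, 16, 6, 8, 1, 9, 10, 11, 12, 13, 2, 7, 5, 15]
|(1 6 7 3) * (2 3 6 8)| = 4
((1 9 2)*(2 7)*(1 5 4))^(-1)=(1 4 5 2 7 9)=[0, 4, 7, 3, 5, 2, 6, 9, 8, 1]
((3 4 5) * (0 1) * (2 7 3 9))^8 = [0, 1, 3, 5, 9, 2, 6, 4, 8, 7] = (2 3 5)(4 9 7)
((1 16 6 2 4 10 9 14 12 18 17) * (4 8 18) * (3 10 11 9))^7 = (18)(3 10)(4 9 12 11 14) = [0, 1, 2, 10, 9, 5, 6, 7, 8, 12, 3, 14, 11, 13, 4, 15, 16, 17, 18]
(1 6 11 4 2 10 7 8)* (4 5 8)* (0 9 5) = [9, 6, 10, 3, 2, 8, 11, 4, 1, 5, 7, 0] = (0 9 5 8 1 6 11)(2 10 7 4)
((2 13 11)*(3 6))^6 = [0, 1, 2, 3, 4, 5, 6, 7, 8, 9, 10, 11, 12, 13] = (13)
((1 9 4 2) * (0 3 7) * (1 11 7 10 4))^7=[0, 9, 2, 3, 4, 5, 6, 7, 8, 1, 10, 11]=(11)(1 9)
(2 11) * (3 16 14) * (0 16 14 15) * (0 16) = [0, 1, 11, 14, 4, 5, 6, 7, 8, 9, 10, 2, 12, 13, 3, 16, 15] = (2 11)(3 14)(15 16)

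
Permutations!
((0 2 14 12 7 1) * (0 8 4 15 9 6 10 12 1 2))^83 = [0, 10, 9, 3, 7, 5, 1, 15, 12, 14, 8, 11, 4, 13, 6, 2] = (1 10 8 12 4 7 15 2 9 14 6)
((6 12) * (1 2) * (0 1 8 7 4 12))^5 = (0 4 2 6 7 1 12 8) = [4, 12, 6, 3, 2, 5, 7, 1, 0, 9, 10, 11, 8]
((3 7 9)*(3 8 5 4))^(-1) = (3 4 5 8 9 7) = [0, 1, 2, 4, 5, 8, 6, 3, 9, 7]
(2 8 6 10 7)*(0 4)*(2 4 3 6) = (0 3 6 10 7 4)(2 8) = [3, 1, 8, 6, 0, 5, 10, 4, 2, 9, 7]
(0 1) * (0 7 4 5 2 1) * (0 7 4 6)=(0 7 6)(1 4 5 2)=[7, 4, 1, 3, 5, 2, 0, 6]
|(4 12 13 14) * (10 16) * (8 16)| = 12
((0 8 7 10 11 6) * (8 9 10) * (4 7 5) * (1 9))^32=[9, 10, 2, 3, 4, 5, 1, 7, 8, 11, 6, 0]=(0 9 11)(1 10 6)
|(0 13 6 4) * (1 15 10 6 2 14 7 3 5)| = |(0 13 2 14 7 3 5 1 15 10 6 4)| = 12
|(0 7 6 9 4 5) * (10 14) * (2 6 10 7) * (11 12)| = |(0 2 6 9 4 5)(7 10 14)(11 12)| = 6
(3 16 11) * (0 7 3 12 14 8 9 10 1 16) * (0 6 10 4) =(0 7 3 6 10 1 16 11 12 14 8 9 4) =[7, 16, 2, 6, 0, 5, 10, 3, 9, 4, 1, 12, 14, 13, 8, 15, 11]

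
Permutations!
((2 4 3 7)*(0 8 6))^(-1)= [6, 1, 7, 4, 2, 5, 8, 3, 0]= (0 6 8)(2 7 3 4)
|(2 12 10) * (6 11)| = 6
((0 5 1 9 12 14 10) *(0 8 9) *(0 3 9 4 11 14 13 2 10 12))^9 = (0 9 3 1 5)(2 10 8 4 11 14 12 13) = [9, 5, 10, 1, 11, 0, 6, 7, 4, 3, 8, 14, 13, 2, 12]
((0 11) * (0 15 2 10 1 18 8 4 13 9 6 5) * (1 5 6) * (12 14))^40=(0 10 15)(1 13 8)(2 11 5)(4 18 9)=[10, 13, 11, 3, 18, 2, 6, 7, 1, 4, 15, 5, 12, 8, 14, 0, 16, 17, 9]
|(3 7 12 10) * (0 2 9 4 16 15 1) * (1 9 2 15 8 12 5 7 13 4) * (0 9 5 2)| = |(0 15 5 7 2)(1 9)(3 13 4 16 8 12 10)| = 70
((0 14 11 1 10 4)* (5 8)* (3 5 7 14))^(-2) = (0 10 11 7 5)(1 14 8 3 4) = [10, 14, 2, 4, 1, 0, 6, 5, 3, 9, 11, 7, 12, 13, 8]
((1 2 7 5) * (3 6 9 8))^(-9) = (1 5 7 2)(3 8 9 6) = [0, 5, 1, 8, 4, 7, 3, 2, 9, 6]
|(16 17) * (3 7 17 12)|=|(3 7 17 16 12)|=5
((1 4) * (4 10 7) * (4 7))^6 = [0, 1, 2, 3, 4, 5, 6, 7, 8, 9, 10] = (10)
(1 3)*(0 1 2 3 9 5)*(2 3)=(0 1 9 5)=[1, 9, 2, 3, 4, 0, 6, 7, 8, 5]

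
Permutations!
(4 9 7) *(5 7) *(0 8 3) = (0 8 3)(4 9 5 7) = [8, 1, 2, 0, 9, 7, 6, 4, 3, 5]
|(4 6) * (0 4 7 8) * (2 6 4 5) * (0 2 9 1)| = |(0 5 9 1)(2 6 7 8)| = 4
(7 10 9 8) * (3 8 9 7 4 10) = (3 8 4 10 7) = [0, 1, 2, 8, 10, 5, 6, 3, 4, 9, 7]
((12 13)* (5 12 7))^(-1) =(5 7 13 12) =[0, 1, 2, 3, 4, 7, 6, 13, 8, 9, 10, 11, 5, 12]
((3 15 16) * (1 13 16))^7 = (1 16 15 13 3) = [0, 16, 2, 1, 4, 5, 6, 7, 8, 9, 10, 11, 12, 3, 14, 13, 15]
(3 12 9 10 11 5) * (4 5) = [0, 1, 2, 12, 5, 3, 6, 7, 8, 10, 11, 4, 9] = (3 12 9 10 11 4 5)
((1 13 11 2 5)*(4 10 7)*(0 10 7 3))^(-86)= [10, 5, 11, 0, 4, 2, 6, 7, 8, 9, 3, 13, 12, 1]= (0 10 3)(1 5 2 11 13)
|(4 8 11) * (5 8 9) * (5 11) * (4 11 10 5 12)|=|(4 9 10 5 8 12)|=6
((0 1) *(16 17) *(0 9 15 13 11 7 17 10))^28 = (0 16 7 13 9)(1 10 17 11 15) = [16, 10, 2, 3, 4, 5, 6, 13, 8, 0, 17, 15, 12, 9, 14, 1, 7, 11]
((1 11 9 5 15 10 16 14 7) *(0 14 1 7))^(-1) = (0 14)(1 16 10 15 5 9 11) = [14, 16, 2, 3, 4, 9, 6, 7, 8, 11, 15, 1, 12, 13, 0, 5, 10]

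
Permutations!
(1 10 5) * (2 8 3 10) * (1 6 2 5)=(1 5 6 2 8 3 10)=[0, 5, 8, 10, 4, 6, 2, 7, 3, 9, 1]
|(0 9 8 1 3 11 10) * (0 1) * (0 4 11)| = 8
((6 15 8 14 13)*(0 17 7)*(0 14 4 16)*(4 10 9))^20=(0 10 13)(4 15 7)(6 17 9)(8 14 16)=[10, 1, 2, 3, 15, 5, 17, 4, 14, 6, 13, 11, 12, 0, 16, 7, 8, 9]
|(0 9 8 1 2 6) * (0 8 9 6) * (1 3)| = |(9)(0 6 8 3 1 2)| = 6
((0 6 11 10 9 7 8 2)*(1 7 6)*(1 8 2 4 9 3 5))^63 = (0 9 10 1)(2 4 11 5)(3 7 8 6) = [9, 0, 4, 7, 11, 2, 3, 8, 6, 10, 1, 5]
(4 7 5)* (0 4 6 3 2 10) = (0 4 7 5 6 3 2 10) = [4, 1, 10, 2, 7, 6, 3, 5, 8, 9, 0]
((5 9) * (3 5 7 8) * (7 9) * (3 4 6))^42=(9)=[0, 1, 2, 3, 4, 5, 6, 7, 8, 9]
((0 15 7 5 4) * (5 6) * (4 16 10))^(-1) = (0 4 10 16 5 6 7 15) = [4, 1, 2, 3, 10, 6, 7, 15, 8, 9, 16, 11, 12, 13, 14, 0, 5]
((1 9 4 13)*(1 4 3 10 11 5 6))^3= [0, 10, 2, 5, 13, 9, 3, 7, 8, 11, 6, 1, 12, 4]= (1 10 6 3 5 9 11)(4 13)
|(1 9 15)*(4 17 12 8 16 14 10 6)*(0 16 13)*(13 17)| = |(0 16 14 10 6 4 13)(1 9 15)(8 17 12)| = 21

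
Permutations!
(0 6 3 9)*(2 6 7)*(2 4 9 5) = (0 7 4 9)(2 6 3 5) = [7, 1, 6, 5, 9, 2, 3, 4, 8, 0]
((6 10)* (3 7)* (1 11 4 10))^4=[0, 6, 2, 3, 11, 5, 10, 7, 8, 9, 4, 1]=(1 6 10 4 11)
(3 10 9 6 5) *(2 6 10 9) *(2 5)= (2 6)(3 9 10 5)= [0, 1, 6, 9, 4, 3, 2, 7, 8, 10, 5]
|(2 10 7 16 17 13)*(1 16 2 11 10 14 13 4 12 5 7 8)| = 13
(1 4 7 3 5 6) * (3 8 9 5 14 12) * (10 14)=(1 4 7 8 9 5 6)(3 10 14 12)=[0, 4, 2, 10, 7, 6, 1, 8, 9, 5, 14, 11, 3, 13, 12]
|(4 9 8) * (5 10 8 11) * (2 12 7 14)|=12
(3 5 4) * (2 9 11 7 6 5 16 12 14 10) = (2 9 11 7 6 5 4 3 16 12 14 10) = [0, 1, 9, 16, 3, 4, 5, 6, 8, 11, 2, 7, 14, 13, 10, 15, 12]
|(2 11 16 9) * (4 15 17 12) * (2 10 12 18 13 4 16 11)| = |(4 15 17 18 13)(9 10 12 16)| = 20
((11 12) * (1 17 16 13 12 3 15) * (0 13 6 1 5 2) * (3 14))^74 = [12, 16, 13, 5, 4, 0, 17, 7, 8, 9, 10, 3, 14, 11, 15, 2, 1, 6] = (0 12 14 15 2 13 11 3 5)(1 16)(6 17)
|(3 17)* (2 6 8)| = 6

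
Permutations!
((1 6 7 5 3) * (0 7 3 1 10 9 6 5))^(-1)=(0 7)(1 5)(3 6 9 10)=[7, 5, 2, 6, 4, 1, 9, 0, 8, 10, 3]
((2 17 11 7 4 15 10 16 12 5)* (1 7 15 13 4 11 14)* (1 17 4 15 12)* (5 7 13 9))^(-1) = (1 16 10 15 13)(2 5 9 4)(7 12 11)(14 17) = [0, 16, 5, 3, 2, 9, 6, 12, 8, 4, 15, 7, 11, 1, 17, 13, 10, 14]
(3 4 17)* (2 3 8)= [0, 1, 3, 4, 17, 5, 6, 7, 2, 9, 10, 11, 12, 13, 14, 15, 16, 8]= (2 3 4 17 8)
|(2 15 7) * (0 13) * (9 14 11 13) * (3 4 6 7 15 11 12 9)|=|(15)(0 3 4 6 7 2 11 13)(9 14 12)|=24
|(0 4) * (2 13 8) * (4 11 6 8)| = |(0 11 6 8 2 13 4)| = 7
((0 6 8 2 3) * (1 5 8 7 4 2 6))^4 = (0 6 3 8 2 5 4 1 7) = [6, 7, 5, 8, 1, 4, 3, 0, 2]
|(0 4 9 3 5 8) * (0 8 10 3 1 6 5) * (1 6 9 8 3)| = |(0 4 8 3)(1 9 6 5 10)| = 20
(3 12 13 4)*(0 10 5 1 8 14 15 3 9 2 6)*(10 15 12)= (0 15 3 10 5 1 8 14 12 13 4 9 2 6)= [15, 8, 6, 10, 9, 1, 0, 7, 14, 2, 5, 11, 13, 4, 12, 3]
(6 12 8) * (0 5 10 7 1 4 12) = (0 5 10 7 1 4 12 8 6) = [5, 4, 2, 3, 12, 10, 0, 1, 6, 9, 7, 11, 8]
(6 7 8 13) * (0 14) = (0 14)(6 7 8 13) = [14, 1, 2, 3, 4, 5, 7, 8, 13, 9, 10, 11, 12, 6, 0]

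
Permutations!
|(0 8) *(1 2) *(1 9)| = |(0 8)(1 2 9)| = 6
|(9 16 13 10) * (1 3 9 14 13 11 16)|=6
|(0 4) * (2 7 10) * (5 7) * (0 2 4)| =|(2 5 7 10 4)| =5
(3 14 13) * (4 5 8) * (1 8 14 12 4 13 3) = (1 8 13)(3 12 4 5 14) = [0, 8, 2, 12, 5, 14, 6, 7, 13, 9, 10, 11, 4, 1, 3]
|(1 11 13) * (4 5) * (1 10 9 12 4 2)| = 9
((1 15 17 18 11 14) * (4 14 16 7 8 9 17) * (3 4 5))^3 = (1 3)(4 15)(5 14)(7 17 16 9 11 8 18) = [0, 3, 2, 1, 15, 14, 6, 17, 18, 11, 10, 8, 12, 13, 5, 4, 9, 16, 7]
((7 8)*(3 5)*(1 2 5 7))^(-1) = [0, 8, 1, 5, 4, 2, 6, 3, 7] = (1 8 7 3 5 2)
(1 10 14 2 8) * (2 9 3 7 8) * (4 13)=(1 10 14 9 3 7 8)(4 13)=[0, 10, 2, 7, 13, 5, 6, 8, 1, 3, 14, 11, 12, 4, 9]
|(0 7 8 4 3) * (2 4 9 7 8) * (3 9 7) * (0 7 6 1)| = 20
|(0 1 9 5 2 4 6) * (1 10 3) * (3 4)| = |(0 10 4 6)(1 9 5 2 3)| = 20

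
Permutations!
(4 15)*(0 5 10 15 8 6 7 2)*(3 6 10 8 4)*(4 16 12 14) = (0 5 8 10 15 3 6 7 2)(4 16 12 14) = [5, 1, 0, 6, 16, 8, 7, 2, 10, 9, 15, 11, 14, 13, 4, 3, 12]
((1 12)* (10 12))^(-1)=[0, 12, 2, 3, 4, 5, 6, 7, 8, 9, 1, 11, 10]=(1 12 10)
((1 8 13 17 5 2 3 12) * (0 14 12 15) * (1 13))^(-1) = (0 15 3 2 5 17 13 12 14)(1 8) = [15, 8, 5, 2, 4, 17, 6, 7, 1, 9, 10, 11, 14, 12, 0, 3, 16, 13]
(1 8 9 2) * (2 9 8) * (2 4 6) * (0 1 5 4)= (9)(0 1)(2 5 4 6)= [1, 0, 5, 3, 6, 4, 2, 7, 8, 9]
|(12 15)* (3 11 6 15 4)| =|(3 11 6 15 12 4)| =6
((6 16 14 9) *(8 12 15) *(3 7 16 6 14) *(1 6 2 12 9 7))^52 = [0, 7, 3, 14, 4, 5, 16, 8, 2, 12, 10, 11, 1, 13, 15, 6, 9] = (1 7 8 2 3 14 15 6 16 9 12)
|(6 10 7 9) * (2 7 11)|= |(2 7 9 6 10 11)|= 6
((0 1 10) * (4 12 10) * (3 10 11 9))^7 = (0 10 3 9 11 12 4 1) = [10, 0, 2, 9, 1, 5, 6, 7, 8, 11, 3, 12, 4]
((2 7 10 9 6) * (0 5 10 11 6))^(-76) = (11) = [0, 1, 2, 3, 4, 5, 6, 7, 8, 9, 10, 11]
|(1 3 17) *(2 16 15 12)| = 12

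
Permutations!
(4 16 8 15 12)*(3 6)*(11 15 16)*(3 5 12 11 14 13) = [0, 1, 2, 6, 14, 12, 5, 7, 16, 9, 10, 15, 4, 3, 13, 11, 8] = (3 6 5 12 4 14 13)(8 16)(11 15)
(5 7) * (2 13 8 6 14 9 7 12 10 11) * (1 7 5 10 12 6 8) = (1 7 10 11 2 13)(5 6 14 9) = [0, 7, 13, 3, 4, 6, 14, 10, 8, 5, 11, 2, 12, 1, 9]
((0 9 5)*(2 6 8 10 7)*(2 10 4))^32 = (10)(0 5 9) = [5, 1, 2, 3, 4, 9, 6, 7, 8, 0, 10]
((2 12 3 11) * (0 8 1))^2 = [1, 8, 3, 2, 4, 5, 6, 7, 0, 9, 10, 12, 11] = (0 1 8)(2 3)(11 12)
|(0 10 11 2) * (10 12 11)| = 4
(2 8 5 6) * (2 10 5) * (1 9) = [0, 9, 8, 3, 4, 6, 10, 7, 2, 1, 5] = (1 9)(2 8)(5 6 10)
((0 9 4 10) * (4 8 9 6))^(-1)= [10, 1, 2, 3, 6, 5, 0, 7, 9, 8, 4]= (0 10 4 6)(8 9)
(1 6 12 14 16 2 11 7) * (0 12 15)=(0 12 14 16 2 11 7 1 6 15)=[12, 6, 11, 3, 4, 5, 15, 1, 8, 9, 10, 7, 14, 13, 16, 0, 2]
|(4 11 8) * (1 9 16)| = |(1 9 16)(4 11 8)| = 3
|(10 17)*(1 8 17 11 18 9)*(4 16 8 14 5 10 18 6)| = 12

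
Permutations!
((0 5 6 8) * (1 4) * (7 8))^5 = (8)(1 4) = [0, 4, 2, 3, 1, 5, 6, 7, 8]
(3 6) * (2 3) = [0, 1, 3, 6, 4, 5, 2] = (2 3 6)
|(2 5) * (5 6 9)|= 4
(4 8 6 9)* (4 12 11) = [0, 1, 2, 3, 8, 5, 9, 7, 6, 12, 10, 4, 11] = (4 8 6 9 12 11)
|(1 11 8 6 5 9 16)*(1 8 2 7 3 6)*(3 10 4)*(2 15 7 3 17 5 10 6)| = |(1 11 15 7 6 10 4 17 5 9 16 8)(2 3)| = 12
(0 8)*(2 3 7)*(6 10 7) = (0 8)(2 3 6 10 7) = [8, 1, 3, 6, 4, 5, 10, 2, 0, 9, 7]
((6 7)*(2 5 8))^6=[0, 1, 2, 3, 4, 5, 6, 7, 8]=(8)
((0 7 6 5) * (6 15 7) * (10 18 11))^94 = (0 6 5)(10 18 11) = [6, 1, 2, 3, 4, 0, 5, 7, 8, 9, 18, 10, 12, 13, 14, 15, 16, 17, 11]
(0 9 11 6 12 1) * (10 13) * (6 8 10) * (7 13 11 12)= [9, 0, 2, 3, 4, 5, 7, 13, 10, 12, 11, 8, 1, 6]= (0 9 12 1)(6 7 13)(8 10 11)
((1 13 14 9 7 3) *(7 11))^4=(1 11 13 7 14 3 9)=[0, 11, 2, 9, 4, 5, 6, 14, 8, 1, 10, 13, 12, 7, 3]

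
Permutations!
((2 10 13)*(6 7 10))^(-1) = (2 13 10 7 6) = [0, 1, 13, 3, 4, 5, 2, 6, 8, 9, 7, 11, 12, 10]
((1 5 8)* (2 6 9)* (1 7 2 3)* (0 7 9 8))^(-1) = (0 5 1 3 9 8 6 2 7) = [5, 3, 7, 9, 4, 1, 2, 0, 6, 8]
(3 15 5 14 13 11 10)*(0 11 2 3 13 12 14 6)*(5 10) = (0 11 5 6)(2 3 15 10 13)(12 14) = [11, 1, 3, 15, 4, 6, 0, 7, 8, 9, 13, 5, 14, 2, 12, 10]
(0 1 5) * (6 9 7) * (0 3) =(0 1 5 3)(6 9 7) =[1, 5, 2, 0, 4, 3, 9, 6, 8, 7]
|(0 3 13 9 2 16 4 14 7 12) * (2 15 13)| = |(0 3 2 16 4 14 7 12)(9 15 13)| = 24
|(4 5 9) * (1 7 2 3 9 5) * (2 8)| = 7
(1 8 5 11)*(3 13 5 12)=(1 8 12 3 13 5 11)=[0, 8, 2, 13, 4, 11, 6, 7, 12, 9, 10, 1, 3, 5]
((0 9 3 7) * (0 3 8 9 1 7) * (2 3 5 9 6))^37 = (0 1 7 5 9 8 6 2 3) = [1, 7, 3, 0, 4, 9, 2, 5, 6, 8]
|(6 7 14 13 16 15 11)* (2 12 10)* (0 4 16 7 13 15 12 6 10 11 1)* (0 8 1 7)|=18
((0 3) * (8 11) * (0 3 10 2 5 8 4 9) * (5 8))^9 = (0 2 11 9 10 8 4) = [2, 1, 11, 3, 0, 5, 6, 7, 4, 10, 8, 9]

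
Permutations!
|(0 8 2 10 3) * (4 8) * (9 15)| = |(0 4 8 2 10 3)(9 15)| = 6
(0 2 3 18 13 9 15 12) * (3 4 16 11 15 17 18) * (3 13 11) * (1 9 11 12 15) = (0 2 4 16 3 13 11 1 9 17 18 12) = [2, 9, 4, 13, 16, 5, 6, 7, 8, 17, 10, 1, 0, 11, 14, 15, 3, 18, 12]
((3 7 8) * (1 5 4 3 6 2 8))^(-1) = (1 7 3 4 5)(2 6 8) = [0, 7, 6, 4, 5, 1, 8, 3, 2]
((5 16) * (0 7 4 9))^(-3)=[7, 1, 2, 3, 9, 16, 6, 4, 8, 0, 10, 11, 12, 13, 14, 15, 5]=(0 7 4 9)(5 16)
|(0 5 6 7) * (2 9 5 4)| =7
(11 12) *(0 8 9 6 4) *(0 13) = [8, 1, 2, 3, 13, 5, 4, 7, 9, 6, 10, 12, 11, 0] = (0 8 9 6 4 13)(11 12)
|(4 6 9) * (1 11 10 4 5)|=|(1 11 10 4 6 9 5)|=7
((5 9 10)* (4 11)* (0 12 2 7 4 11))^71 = [12, 1, 7, 3, 0, 10, 6, 4, 8, 5, 9, 11, 2] = (0 12 2 7 4)(5 10 9)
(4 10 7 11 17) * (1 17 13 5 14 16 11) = [0, 17, 2, 3, 10, 14, 6, 1, 8, 9, 7, 13, 12, 5, 16, 15, 11, 4] = (1 17 4 10 7)(5 14 16 11 13)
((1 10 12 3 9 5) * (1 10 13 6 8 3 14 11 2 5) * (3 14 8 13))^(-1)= [0, 9, 11, 1, 4, 2, 13, 7, 12, 3, 5, 14, 10, 6, 8]= (1 9 3)(2 11 14 8 12 10 5)(6 13)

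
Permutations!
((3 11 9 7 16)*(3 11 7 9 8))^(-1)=(3 8 11 16 7)=[0, 1, 2, 8, 4, 5, 6, 3, 11, 9, 10, 16, 12, 13, 14, 15, 7]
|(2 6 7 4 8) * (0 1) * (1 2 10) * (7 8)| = 6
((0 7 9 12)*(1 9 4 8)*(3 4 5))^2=(0 5 4 1 12 7 3 8 9)=[5, 12, 2, 8, 1, 4, 6, 3, 9, 0, 10, 11, 7]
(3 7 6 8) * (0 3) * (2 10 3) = (0 2 10 3 7 6 8) = [2, 1, 10, 7, 4, 5, 8, 6, 0, 9, 3]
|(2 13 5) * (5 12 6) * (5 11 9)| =|(2 13 12 6 11 9 5)| =7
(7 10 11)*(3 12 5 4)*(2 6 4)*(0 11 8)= (0 11 7 10 8)(2 6 4 3 12 5)= [11, 1, 6, 12, 3, 2, 4, 10, 0, 9, 8, 7, 5]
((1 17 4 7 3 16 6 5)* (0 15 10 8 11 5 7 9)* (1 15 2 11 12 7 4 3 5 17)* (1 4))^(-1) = (0 9 4 1 6 16 3 17 11 2)(5 7 12 8 10 15) = [9, 6, 0, 17, 1, 7, 16, 12, 10, 4, 15, 2, 8, 13, 14, 5, 3, 11]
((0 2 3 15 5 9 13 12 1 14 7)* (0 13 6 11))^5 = [9, 1, 6, 11, 4, 2, 15, 7, 8, 3, 10, 5, 12, 13, 14, 0] = (0 9 3 11 5 2 6 15)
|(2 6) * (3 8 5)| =|(2 6)(3 8 5)| =6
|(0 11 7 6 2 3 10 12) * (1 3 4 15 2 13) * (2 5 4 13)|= 30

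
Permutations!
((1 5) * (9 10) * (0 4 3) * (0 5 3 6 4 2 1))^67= (0 1 5 2 3)(4 6)(9 10)= [1, 5, 3, 0, 6, 2, 4, 7, 8, 10, 9]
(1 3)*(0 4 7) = [4, 3, 2, 1, 7, 5, 6, 0] = (0 4 7)(1 3)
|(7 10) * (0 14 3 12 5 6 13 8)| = |(0 14 3 12 5 6 13 8)(7 10)| = 8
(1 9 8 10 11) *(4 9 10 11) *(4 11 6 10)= (1 4 9 8 6 10 11)= [0, 4, 2, 3, 9, 5, 10, 7, 6, 8, 11, 1]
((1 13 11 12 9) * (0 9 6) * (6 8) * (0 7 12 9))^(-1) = (1 9 11 13)(6 8 12 7) = [0, 9, 2, 3, 4, 5, 8, 6, 12, 11, 10, 13, 7, 1]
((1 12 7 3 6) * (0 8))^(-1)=(0 8)(1 6 3 7 12)=[8, 6, 2, 7, 4, 5, 3, 12, 0, 9, 10, 11, 1]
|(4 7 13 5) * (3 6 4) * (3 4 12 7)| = |(3 6 12 7 13 5 4)| = 7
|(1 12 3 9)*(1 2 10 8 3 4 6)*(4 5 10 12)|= |(1 4 6)(2 12 5 10 8 3 9)|= 21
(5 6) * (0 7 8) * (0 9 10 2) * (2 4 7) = (0 2)(4 7 8 9 10)(5 6) = [2, 1, 0, 3, 7, 6, 5, 8, 9, 10, 4]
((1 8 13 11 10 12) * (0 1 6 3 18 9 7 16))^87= (0 18 10 1 9 12 8 7 6 13 16 3 11)= [18, 9, 2, 11, 4, 5, 13, 6, 7, 12, 1, 0, 8, 16, 14, 15, 3, 17, 10]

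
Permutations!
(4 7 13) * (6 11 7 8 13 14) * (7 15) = (4 8 13)(6 11 15 7 14) = [0, 1, 2, 3, 8, 5, 11, 14, 13, 9, 10, 15, 12, 4, 6, 7]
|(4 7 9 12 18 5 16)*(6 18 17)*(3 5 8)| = |(3 5 16 4 7 9 12 17 6 18 8)| = 11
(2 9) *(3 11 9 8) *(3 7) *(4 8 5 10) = (2 5 10 4 8 7 3 11 9) = [0, 1, 5, 11, 8, 10, 6, 3, 7, 2, 4, 9]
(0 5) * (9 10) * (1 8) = [5, 8, 2, 3, 4, 0, 6, 7, 1, 10, 9] = (0 5)(1 8)(9 10)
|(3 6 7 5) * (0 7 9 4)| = |(0 7 5 3 6 9 4)| = 7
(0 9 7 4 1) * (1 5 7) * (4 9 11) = (0 11 4 5 7 9 1) = [11, 0, 2, 3, 5, 7, 6, 9, 8, 1, 10, 4]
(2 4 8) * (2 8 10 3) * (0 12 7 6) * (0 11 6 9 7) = (0 12)(2 4 10 3)(6 11)(7 9) = [12, 1, 4, 2, 10, 5, 11, 9, 8, 7, 3, 6, 0]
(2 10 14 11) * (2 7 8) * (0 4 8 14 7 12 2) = (0 4 8)(2 10 7 14 11 12) = [4, 1, 10, 3, 8, 5, 6, 14, 0, 9, 7, 12, 2, 13, 11]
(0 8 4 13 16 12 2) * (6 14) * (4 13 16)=(0 8 13 4 16 12 2)(6 14)=[8, 1, 0, 3, 16, 5, 14, 7, 13, 9, 10, 11, 2, 4, 6, 15, 12]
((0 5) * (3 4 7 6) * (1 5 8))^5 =(0 8 1 5)(3 4 7 6) =[8, 5, 2, 4, 7, 0, 3, 6, 1]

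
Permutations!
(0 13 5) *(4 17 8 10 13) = [4, 1, 2, 3, 17, 0, 6, 7, 10, 9, 13, 11, 12, 5, 14, 15, 16, 8] = (0 4 17 8 10 13 5)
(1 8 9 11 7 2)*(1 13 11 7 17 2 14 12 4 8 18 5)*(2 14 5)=(1 18 2 13 11 17 14 12 4 8 9 7 5)=[0, 18, 13, 3, 8, 1, 6, 5, 9, 7, 10, 17, 4, 11, 12, 15, 16, 14, 2]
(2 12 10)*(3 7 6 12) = [0, 1, 3, 7, 4, 5, 12, 6, 8, 9, 2, 11, 10] = (2 3 7 6 12 10)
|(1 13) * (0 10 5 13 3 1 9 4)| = 6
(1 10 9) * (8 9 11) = [0, 10, 2, 3, 4, 5, 6, 7, 9, 1, 11, 8] = (1 10 11 8 9)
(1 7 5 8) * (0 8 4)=(0 8 1 7 5 4)=[8, 7, 2, 3, 0, 4, 6, 5, 1]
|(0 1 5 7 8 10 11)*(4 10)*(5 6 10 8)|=10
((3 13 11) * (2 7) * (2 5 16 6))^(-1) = (2 6 16 5 7)(3 11 13) = [0, 1, 6, 11, 4, 7, 16, 2, 8, 9, 10, 13, 12, 3, 14, 15, 5]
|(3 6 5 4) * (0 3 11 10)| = |(0 3 6 5 4 11 10)| = 7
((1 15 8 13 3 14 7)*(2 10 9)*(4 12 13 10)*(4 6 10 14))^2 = (1 8 7 15 14)(2 10)(3 12)(4 13)(6 9) = [0, 8, 10, 12, 13, 5, 9, 15, 7, 6, 2, 11, 3, 4, 1, 14]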